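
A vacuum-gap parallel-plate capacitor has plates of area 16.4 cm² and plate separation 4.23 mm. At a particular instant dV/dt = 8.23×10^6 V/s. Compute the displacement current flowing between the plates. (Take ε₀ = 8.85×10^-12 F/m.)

2.82×10^-5 A

C = ε₀A/d = (8.85×10^-12)(1.64×10^-3)/(4.23×10^-3) = 3.431×10^-12 F.
I_d = C dV/dt = (3.431×10^-12)(8.23×10^6) = 2.82×10^-5 A.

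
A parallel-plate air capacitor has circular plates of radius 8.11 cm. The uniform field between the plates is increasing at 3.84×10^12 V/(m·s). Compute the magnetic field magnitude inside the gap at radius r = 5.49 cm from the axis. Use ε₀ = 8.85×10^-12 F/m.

Through the whole plate area (πR² = 0.02066 m²), I_d = ε₀ πR² dE/dt = 0.7021 A.
An Ampèrian loop of radius r encloses a fraction (r/R)² of I_d. Then B·2πr = μ₀ I_d (r/R)², giving B = μ₀ I_d r/(2πR²) = 1.17×10^-6 T.

1.17×10^-6 T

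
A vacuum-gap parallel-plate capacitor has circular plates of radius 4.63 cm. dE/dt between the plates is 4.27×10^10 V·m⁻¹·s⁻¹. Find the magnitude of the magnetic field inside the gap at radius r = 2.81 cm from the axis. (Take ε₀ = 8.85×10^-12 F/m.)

I_d = ε₀ dΦ_E/dt = ε₀ πR² (dE/dt) = (8.85×10^-12)(6.735×10^-3)(4.27×10^10) = 2.545×10^-3 A through the full plate area.
For r < R the Ampère–Maxwell law gives B(2πr) = μ₀ I_d (r²/R²), so B = μ₀ I_d r/(2πR²) = (4π×10^-7)(2.545×10^-3)(0.0281)/(2π·0.0463²) = 6.67×10^-9 T.

6.67×10^-9 T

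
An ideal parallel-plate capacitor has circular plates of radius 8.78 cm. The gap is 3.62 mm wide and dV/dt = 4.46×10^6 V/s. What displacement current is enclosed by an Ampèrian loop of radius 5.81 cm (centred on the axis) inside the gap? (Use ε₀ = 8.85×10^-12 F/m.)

1.16×10^-4 A

dE/dt = (dV/dt)/d = 1.232×10^9 V/(m·s); I_d = ε₀(πR²)(dE/dt) = (8.85×10^-12)(0.02422)(1.232×10^9) = 2.641×10^-4 A.
The field is uniform, so I_d,enc = I_d (r/R)² = (2.641×10^-4)(5.81/8.78)² = 1.16×10^-4 A.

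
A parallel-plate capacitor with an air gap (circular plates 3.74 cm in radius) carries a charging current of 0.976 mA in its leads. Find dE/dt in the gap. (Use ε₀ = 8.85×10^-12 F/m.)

The displacement current between the plates equals the conduction current, I_d = 0.976 mA.
Then dE/dt = I_d/(ε₀A) = 2.51×10^10 V/(m·s).

2.51×10^10 V/(m·s)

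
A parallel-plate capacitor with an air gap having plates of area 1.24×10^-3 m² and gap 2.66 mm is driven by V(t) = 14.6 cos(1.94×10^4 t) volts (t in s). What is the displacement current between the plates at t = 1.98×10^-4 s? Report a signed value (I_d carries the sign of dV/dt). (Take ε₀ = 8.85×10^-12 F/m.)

C = ε₀A/d = (8.85×10^-12)(1.24×10^-3)/(2.66×10^-3) = 4.126×10^-12 F. dV/dt = V₀ω·−sin(ωt); at ωt = 3.8412 rad this factor is 0.6439.
I_d = C dV/dt = (4.126×10^-12)(14.6)(1.94×10^4)(0.6439) = 7.52×10^-7 A.

7.52×10^-7 A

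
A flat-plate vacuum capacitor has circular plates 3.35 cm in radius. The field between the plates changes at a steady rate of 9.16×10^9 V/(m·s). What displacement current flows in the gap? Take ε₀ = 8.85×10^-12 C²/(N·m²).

I_d = ε₀ A (dE/dt) = (8.85×10^-12)(3.526×10^-3 m²)(9.16×10^9) = 2.86×10^-4 A.

2.86×10^-4 A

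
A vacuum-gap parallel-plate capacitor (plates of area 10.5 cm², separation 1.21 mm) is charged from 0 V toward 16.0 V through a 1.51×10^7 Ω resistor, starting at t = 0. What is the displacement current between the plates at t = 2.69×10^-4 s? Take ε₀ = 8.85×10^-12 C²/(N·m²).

1.04×10^-7 A

With C = ε₀A/d = (8.85×10^-12)(1.05×10^-3)/(1.21×10^-3) = 7.680×10^-12 F, the time constant is τ = RC = 1.160×10^-4 s, so t/τ = 2.319 and e^(−t/τ) = 0.09837.
I_d = I_cond = (V₀/R) e^(−t/τ) = (1.060×10^-6)(0.09837) = 1.04×10^-7 A.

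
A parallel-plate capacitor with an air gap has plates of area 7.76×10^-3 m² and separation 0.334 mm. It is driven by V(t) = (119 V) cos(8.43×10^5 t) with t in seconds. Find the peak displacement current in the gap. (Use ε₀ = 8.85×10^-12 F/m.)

(dE/dt)_max = V₀ω/d = 3.004×10^11 V/(m·s); ω = 8.43×10^5 rad/s.
I_d,max = ε₀ A (dE/dt)_max = (8.85×10^-12)(7.76×10^-3)(3.004×10^11) = 0.0206 A.

0.0206 A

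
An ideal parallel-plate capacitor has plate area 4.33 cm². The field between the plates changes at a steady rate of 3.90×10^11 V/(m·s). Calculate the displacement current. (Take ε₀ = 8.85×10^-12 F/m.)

1.49×10^-3 A

The displacement current is ε₀ times dΦ_E/dt = ε₀ A dE/dt = (8.85×10^-12)(4.33×10^-4)(3.90×10^11) = 1.49×10^-3 A.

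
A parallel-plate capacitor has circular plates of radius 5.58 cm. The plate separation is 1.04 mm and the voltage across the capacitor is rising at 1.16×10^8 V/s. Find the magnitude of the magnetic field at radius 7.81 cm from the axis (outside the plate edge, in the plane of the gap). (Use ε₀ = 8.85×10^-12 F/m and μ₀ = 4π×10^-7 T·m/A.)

2.47×10^-8 T

dE/dt = (dV/dt)/d = 1.115×10^11 V/(m·s); I_d = ε₀(πR²)(dE/dt) = (8.85×10^-12)(9.782×10^-3)(1.115×10^11) = 9.653×10^-3 A.
For r ≥ R the full I_d is enclosed: B = μ₀ I_d/(2πr) = (4π×10^-7)(9.653×10^-3)/(2π·0.0781) = 2.47×10^-8 T.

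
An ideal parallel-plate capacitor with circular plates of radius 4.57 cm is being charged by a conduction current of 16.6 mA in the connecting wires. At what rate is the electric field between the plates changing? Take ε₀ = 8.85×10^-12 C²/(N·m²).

2.86×10^11 V/(m·s)

The displacement current between the plates equals the conduction current, I_d = 16.6 mA.
Inverting I_d = ε₀ A dE/dt gives dE/dt = 0.0166 / (8.85×10^-12 · 6.561×10^-3) = 2.86×10^11 V/(m·s).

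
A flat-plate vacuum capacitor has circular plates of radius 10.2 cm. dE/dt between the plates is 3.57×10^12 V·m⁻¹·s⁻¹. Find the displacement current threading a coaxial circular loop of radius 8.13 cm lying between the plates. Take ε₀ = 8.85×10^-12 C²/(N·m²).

Through the whole plate area (πR² = 0.03269 m²), I_d = ε₀ πR² dE/dt = 1.033 A.
Through an area πr² the displacement current is I_d·(πr²/πR²) = I_d (r/R)² = 0.656 A.

0.656 A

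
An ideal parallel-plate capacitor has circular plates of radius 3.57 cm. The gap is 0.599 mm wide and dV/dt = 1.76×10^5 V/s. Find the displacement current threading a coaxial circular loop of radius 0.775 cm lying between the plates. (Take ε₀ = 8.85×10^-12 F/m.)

With E = V/d, dE/dt = 2.938×10^8 V/(m·s) and πR² = 4.004×10^-3 m², giving I_d = ε₀ πR² dE/dt = 1.041×10^-5 A.
Through an area πr² the displacement current is I_d·(πr²/πR²) = I_d (r/R)² = 4.91×10^-7 A.

4.91×10^-7 A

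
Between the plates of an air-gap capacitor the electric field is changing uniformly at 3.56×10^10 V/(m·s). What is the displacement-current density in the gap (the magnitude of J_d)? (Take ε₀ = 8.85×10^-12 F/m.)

J_d = ε₀ dE/dt = (8.85×10^-12)(3.56×10^10) = 0.315 A/m².

0.315 A/m²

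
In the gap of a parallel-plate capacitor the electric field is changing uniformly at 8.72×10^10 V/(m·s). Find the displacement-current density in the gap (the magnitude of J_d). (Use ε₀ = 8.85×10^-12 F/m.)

J_d = ε₀ dE/dt = (8.85×10^-12)(8.72×10^10) = 0.772 A/m².

0.772 A/m²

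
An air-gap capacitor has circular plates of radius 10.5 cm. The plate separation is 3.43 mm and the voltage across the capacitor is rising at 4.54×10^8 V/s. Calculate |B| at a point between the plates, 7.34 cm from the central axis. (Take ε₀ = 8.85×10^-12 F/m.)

dE/dt = (dV/dt)/d = 1.324×10^11 V/(m·s); I_d = ε₀(πR²)(dE/dt) = (8.85×10^-12)(0.03464)(1.324×10^11) = 0.04059 A.
An Ampèrian loop of radius r encloses a fraction (r/R)² of I_d. Then B·2πr = μ₀ I_d (r/R)², giving B = μ₀ I_d r/(2πR²) = 5.40×10^-8 T.

5.40×10^-8 T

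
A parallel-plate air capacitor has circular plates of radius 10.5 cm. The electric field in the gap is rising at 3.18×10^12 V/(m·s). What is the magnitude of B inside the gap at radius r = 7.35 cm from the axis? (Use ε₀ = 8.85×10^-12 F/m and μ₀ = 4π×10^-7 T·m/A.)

Through the whole plate area (πR² = 0.03464 m²), I_d = ε₀ πR² dE/dt = 0.9749 A.
An Ampèrian loop of radius r encloses a fraction (r/R)² of I_d. Then B·2πr = μ₀ I_d (r/R)², giving B = μ₀ I_d r/(2πR²) = 1.30×10^-6 T.

1.30×10^-6 T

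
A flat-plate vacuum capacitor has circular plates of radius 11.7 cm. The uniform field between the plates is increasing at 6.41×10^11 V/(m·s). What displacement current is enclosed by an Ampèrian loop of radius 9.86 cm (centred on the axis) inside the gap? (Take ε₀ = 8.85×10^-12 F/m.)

I_d = ε₀ dΦ_E/dt = ε₀ πR² (dE/dt) = (8.85×10^-12)(0.04301)(6.41×10^11) = 0.2440 A through the full plate area.
The field is uniform, so I_d,enc = I_d (r/R)² = (0.2440)(9.86/11.7)² = 0.173 A.

0.173 A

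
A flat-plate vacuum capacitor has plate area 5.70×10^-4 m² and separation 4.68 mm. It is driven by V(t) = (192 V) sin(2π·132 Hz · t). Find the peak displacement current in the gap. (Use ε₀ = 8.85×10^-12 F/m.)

1.72×10^-7 A

(dE/dt)_max = V₀ω/d = 3.403×10^7 V/(m·s); ω = 2πf = 829.4 rad/s.
I_d,max = ε₀ A (dE/dt)_max = (8.85×10^-12)(5.70×10^-4)(3.403×10^7) = 1.72×10^-7 A.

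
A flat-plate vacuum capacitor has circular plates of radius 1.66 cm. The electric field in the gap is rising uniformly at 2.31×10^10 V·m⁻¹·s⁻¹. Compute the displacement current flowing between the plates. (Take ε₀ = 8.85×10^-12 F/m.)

The displacement current is ε₀ times dΦ_E/dt = ε₀ A dE/dt = (8.85×10^-12)(8.657×10^-4)(2.31×10^10) = 1.77×10^-4 A.

1.77×10^-4 A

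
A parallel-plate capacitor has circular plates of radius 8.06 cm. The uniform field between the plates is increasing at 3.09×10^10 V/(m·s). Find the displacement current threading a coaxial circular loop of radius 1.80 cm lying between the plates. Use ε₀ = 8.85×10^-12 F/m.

2.78×10^-4 A

Through the whole plate area (πR² = 0.02041 m²), I_d = ε₀ πR² dE/dt = 5.581×10^-3 A.
Through an area πr² the displacement current is I_d·(πr²/πR²) = I_d (r/R)² = 2.78×10^-4 A.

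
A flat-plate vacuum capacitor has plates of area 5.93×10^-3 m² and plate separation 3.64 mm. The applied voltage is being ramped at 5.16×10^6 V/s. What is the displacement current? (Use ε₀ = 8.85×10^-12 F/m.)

C = ε₀A/d = (8.85×10^-12)(5.93×10^-3)/(3.64×10^-3) = 1.442×10^-11 F.
I_d = C dV/dt = (1.442×10^-11)(5.16×10^6) = 7.44×10^-5 A.

7.44×10^-5 A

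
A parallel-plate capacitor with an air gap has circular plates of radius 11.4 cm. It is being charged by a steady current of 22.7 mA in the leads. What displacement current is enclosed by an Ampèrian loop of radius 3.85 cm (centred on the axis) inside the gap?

2.59×10^-3 A

By continuity the displacement current in the gap matches the conduction current: I_d = 0.0227 A.
Through an area πr² the displacement current is I_d·(πr²/πR²) = I_d (r/R)² = 2.59×10^-3 A.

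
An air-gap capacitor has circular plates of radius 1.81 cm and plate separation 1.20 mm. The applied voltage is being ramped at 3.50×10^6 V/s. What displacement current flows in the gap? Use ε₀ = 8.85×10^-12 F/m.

2.66×10^-5 A

C = ε₀A/d = (8.85×10^-12)(1.029×10^-3)/(1.20×10^-3) = 7.589×10^-12 F.
I_d = C dV/dt = (7.589×10^-12)(3.50×10^6) = 2.66×10^-5 A.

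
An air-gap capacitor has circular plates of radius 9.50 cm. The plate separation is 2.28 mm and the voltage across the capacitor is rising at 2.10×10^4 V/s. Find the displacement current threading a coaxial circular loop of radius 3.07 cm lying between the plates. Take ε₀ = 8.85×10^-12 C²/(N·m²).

With E = V/d, dE/dt = 9.211×10^6 V/(m·s) and πR² = 0.02835 m², giving I_d = ε₀ πR² dE/dt = 2.311×10^-6 A.
Through an area πr² the displacement current is I_d·(πr²/πR²) = I_d (r/R)² = 2.41×10^-7 A.

2.41×10^-7 A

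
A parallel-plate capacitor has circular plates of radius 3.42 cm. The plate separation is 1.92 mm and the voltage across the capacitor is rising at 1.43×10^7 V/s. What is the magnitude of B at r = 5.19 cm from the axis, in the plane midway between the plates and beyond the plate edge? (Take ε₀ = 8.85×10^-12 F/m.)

9.33×10^-10 T

With E = V/d, dE/dt = 7.448×10^9 V/(m·s) and πR² = 3.675×10^-3 m², giving I_d = ε₀ πR² dE/dt = 2.422×10^-4 A.
Outside the plates the loop encloses all of I_d, so B·2πr = μ₀ I_d and B = 9.33×10^-10 T.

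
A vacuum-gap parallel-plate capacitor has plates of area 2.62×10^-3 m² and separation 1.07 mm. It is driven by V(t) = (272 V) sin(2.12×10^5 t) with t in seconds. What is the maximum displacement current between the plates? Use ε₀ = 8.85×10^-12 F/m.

(dE/dt)_max = V₀ω/d = 5.389×10^10 V/(m·s); ω = 2.12×10^5 rad/s.
I_d,max = ε₀ A (dE/dt)_max = (8.85×10^-12)(2.62×10^-3)(5.389×10^10) = 1.25×10^-3 A.

1.25×10^-3 A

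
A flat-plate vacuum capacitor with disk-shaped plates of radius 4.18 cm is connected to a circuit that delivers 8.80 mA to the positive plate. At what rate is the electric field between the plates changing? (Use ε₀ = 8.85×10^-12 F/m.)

By continuity, I_d in the gap equals the 8.80 mA flowing in the wire.
Since I_d = ε₀ A dE/dt, dE/dt = I_d/(ε₀A) = (8.80×10^-3)/((8.85×10^-12)(5.489×10^-3)) = 1.81×10^11 V/(m·s).

1.81×10^11 V/(m·s)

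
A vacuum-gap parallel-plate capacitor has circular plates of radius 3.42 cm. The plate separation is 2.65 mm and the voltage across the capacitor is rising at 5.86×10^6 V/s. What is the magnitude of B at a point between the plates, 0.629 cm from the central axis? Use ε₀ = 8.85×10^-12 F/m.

7.73×10^-11 T

I_d = C dV/dt with C = ε₀πR²/d = 1.227×10^-11 F, so I_d = (1.227×10^-11)(5.86×10^6) = 7.190×10^-5 A.
An Ampèrian loop of radius r encloses a fraction (r/R)² of I_d. Then B·2πr = μ₀ I_d (r/R)², giving B = μ₀ I_d r/(2πR²) = 7.73×10^-11 T.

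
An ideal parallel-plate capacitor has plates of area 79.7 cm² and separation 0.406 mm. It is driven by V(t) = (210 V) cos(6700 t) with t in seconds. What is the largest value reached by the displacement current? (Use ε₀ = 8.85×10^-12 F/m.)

(dE/dt)_max = V₀ω/d = 3.466×10^9 V/(m·s); ω = 6700 rad/s.
I_d,max = ε₀ A (dE/dt)_max = (8.85×10^-12)(7.97×10^-3)(3.466×10^9) = 2.44×10^-4 A.

2.44×10^-4 A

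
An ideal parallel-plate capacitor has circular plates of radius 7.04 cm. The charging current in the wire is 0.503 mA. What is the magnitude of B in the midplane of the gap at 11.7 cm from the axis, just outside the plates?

8.60×10^-10 T

By continuity the displacement current in the gap matches the conduction current: I_d = 5.03×10^-4 A.
With r > R the enclosed displacement current is the full I_d; B = μ₀ I_d / (2πr) = 8.60×10^-10 T.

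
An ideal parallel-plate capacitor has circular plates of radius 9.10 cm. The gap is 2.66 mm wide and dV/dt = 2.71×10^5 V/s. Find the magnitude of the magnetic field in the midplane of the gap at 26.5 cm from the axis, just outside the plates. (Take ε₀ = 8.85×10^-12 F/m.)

dE/dt = (dV/dt)/d = 1.019×10^8 V/(m·s); I_d = ε₀(πR²)(dE/dt) = (8.85×10^-12)(0.02602)(1.019×10^8) = 2.347×10^-5 A.
For r ≥ R the full I_d is enclosed: B = μ₀ I_d/(2πr) = (4π×10^-7)(2.347×10^-5)/(2π·0.265) = 1.77×10^-11 T.

1.77×10^-11 T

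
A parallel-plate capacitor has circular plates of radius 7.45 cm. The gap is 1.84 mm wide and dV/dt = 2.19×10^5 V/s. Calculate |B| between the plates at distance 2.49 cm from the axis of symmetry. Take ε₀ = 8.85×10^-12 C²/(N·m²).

1.65×10^-11 T

dE/dt = (dV/dt)/d = 1.190×10^8 V/(m·s); I_d = ε₀(πR²)(dE/dt) = (8.85×10^-12)(0.01744)(1.190×10^8) = 1.837×10^-5 A.
An Ampèrian loop of radius r encloses a fraction (r/R)² of I_d. Then B·2πr = μ₀ I_d (r/R)², giving B = μ₀ I_d r/(2πR²) = 1.65×10^-11 T.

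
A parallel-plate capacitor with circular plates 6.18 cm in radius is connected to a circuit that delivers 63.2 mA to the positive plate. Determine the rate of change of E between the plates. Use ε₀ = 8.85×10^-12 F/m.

The displacement current between the plates equals the conduction current, I_d = 63.2 mA.
Then dE/dt = I_d/(ε₀A) = 5.95×10^11 V/(m·s).

5.95×10^11 V/(m·s)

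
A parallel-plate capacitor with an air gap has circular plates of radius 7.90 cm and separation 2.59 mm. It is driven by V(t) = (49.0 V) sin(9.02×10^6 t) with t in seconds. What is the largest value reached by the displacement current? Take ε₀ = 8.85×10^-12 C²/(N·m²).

(dE/dt)_max = V₀ω/d = 1.706×10^11 V/(m·s); ω = 9.02×10^6 rad/s.
I_d,max = ε₀ A (dE/dt)_max = (8.85×10^-12)(0.01961)(1.706×10^11) = 0.0296 A.

0.0296 A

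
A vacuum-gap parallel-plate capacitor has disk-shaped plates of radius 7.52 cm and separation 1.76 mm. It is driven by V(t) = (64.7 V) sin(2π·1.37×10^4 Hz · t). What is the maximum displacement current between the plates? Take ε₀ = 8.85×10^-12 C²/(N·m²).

(dE/dt)_max = V₀ω/d = 3.164×10^9 V/(m·s); ω = 2πf = 8.608×10^4 rad/s.
I_d,max = ε₀ A (dE/dt)_max = (8.85×10^-12)(0.01777)(3.164×10^9) = 4.98×10^-4 A.

4.98×10^-4 A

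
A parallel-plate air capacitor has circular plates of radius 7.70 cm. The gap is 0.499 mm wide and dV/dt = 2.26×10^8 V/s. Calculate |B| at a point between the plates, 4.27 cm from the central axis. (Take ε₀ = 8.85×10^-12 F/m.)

1.08×10^-7 T

dE/dt = (dV/dt)/d = 4.529×10^11 V/(m·s); I_d = ε₀(πR²)(dE/dt) = (8.85×10^-12)(0.01863)(4.529×10^11) = 0.07467 A.
∮B·dl = μ₀ I_d,enc with I_d,enc = I_d r²/R² = 0.02296 A; so B = μ₀ I_d,enc/(2πr) = 1.08×10^-7 T.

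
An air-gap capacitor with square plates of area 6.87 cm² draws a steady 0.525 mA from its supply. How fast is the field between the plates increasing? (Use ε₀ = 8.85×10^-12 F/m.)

By continuity, I_d in the gap equals the 0.525 mA flowing in the wire.
Inverting I_d = ε₀ A dE/dt gives dE/dt = 5.25×10^-4 / (8.85×10^-12 · 6.87×10^-4) = 8.63×10^10 V/(m·s).

8.63×10^10 V/(m·s)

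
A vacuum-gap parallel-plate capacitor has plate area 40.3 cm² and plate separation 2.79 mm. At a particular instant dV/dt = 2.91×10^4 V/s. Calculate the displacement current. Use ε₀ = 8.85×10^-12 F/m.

3.72×10^-7 A

The displacement current equals the charging current C dV/dt. With C = ε₀A/d = (8.85×10^-12)(4.03×10^-3)/(2.79×10^-3) = 1.278×10^-11 F, I_d = (1.278×10^-11)(2.91×10^4) = 3.72×10^-7 A.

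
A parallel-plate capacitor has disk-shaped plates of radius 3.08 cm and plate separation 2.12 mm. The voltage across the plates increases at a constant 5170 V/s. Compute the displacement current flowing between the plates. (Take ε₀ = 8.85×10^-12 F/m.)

E = V/d so dE/dt = (dV/dt)/d = 2.439×10^6 V/(m·s), and I_d = ε₀ A dE/dt = (8.85×10^-12)(2.980×10^-3)(2.439×10^6) = 6.43×10^-8 A.

6.43×10^-8 A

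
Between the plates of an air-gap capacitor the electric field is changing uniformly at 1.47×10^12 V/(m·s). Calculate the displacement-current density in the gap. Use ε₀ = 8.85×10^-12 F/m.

13.0 A/m²

The displacement-current density is ε₀ ∂E/∂t = (8.85×10^-12)(1.47×10^12) = 13.0 A/m².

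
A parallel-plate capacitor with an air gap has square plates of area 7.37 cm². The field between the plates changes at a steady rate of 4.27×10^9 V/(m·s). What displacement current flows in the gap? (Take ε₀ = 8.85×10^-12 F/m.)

I_d = ε₀ A (dE/dt) = (8.85×10^-12)(7.37×10^-4 m²)(4.27×10^9) = 2.79×10^-5 A.

2.79×10^-5 A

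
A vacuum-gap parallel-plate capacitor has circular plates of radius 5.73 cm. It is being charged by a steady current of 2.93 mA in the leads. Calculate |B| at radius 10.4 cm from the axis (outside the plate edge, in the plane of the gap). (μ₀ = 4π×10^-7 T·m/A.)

5.63×10^-9 T

No conduction current crosses the gap, so I_d there equals the 2.93×10^-3 A in the leads.
Outside the plates the loop encloses all of I_d, so B·2πr = μ₀ I_d and B = 5.63×10^-9 T.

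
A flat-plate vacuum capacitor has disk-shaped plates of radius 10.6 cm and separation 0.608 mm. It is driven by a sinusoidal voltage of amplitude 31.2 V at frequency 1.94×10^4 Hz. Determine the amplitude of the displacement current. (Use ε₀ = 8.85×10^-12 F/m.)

C = ε₀A/d = (8.85×10^-12)(0.03530)/(6.08×10^-4) = 5.138×10^-10 F; ω = 2πf = 1.219×10^5 rad/s.
I_d = C dV/dt, so |I_d|_max = C V₀ ω = (5.138×10^-10)(31.2)(1.219×10^5) = 1.95×10^-3 A.

1.95×10^-3 A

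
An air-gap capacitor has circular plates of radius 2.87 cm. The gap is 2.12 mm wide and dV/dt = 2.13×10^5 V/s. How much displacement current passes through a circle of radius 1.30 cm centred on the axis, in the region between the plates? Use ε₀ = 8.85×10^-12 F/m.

With E = V/d, dE/dt = 1.005×10^8 V/(m·s) and πR² = 2.588×10^-3 m², giving I_d = ε₀ πR² dE/dt = 2.302×10^-6 A.
Through an area πr² the displacement current is I_d·(πr²/πR²) = I_d (r/R)² = 4.72×10^-7 A.

4.72×10^-7 A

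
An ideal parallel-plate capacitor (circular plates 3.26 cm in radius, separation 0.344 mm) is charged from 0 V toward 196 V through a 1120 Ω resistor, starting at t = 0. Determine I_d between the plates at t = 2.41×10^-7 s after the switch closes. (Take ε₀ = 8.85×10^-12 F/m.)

C = ε₀A/d = (8.85×10^-12)(3.339×10^-3)/(3.44×10^-4) = 8.590×10^-11 F, so τ = RC = 9.621×10^-8 s.
The conduction current is I(t) = (V₀/R) e^(−t/τ), and the displacement current between the plates equals it.
t/τ = 2.505; I_d = (196/1120) · e^(−2.505) = (0.1750)(0.08168) = 0.0143 A.

0.0143 A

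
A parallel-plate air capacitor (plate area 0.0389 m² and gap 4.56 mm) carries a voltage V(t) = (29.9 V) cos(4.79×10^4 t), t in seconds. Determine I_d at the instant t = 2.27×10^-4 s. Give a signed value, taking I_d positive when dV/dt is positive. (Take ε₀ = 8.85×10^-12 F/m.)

1.07×10^-4 A

dE/dt = (V₀ω/d)·−sin(ωt) with ωt = 10.8733 rad: (29.9)(4.79×10^4)(0.9925)/(4.56×10^-3) = 3.117×10^8 V/(m·s).
I_d = ε₀ A dE/dt = (8.85×10^-12)(0.0389)(3.117×10^8) = 1.07×10^-4 A.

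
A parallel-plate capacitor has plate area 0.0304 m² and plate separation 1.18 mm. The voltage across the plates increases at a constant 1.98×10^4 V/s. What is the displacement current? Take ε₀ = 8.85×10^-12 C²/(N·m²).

The displacement current equals the charging current C dV/dt. With C = ε₀A/d = (8.85×10^-12)(0.0304)/(1.18×10^-3) = 2.280×10^-10 F, I_d = (2.280×10^-10)(1.98×10^4) = 4.51×10^-6 A.

4.51×10^-6 A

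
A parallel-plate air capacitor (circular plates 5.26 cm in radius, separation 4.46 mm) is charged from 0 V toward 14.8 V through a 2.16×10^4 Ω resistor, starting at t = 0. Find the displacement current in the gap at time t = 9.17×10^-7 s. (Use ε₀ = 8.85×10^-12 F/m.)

5.85×10^-5 A

With C = ε₀A/d = (8.85×10^-12)(8.692×10^-3)/(4.46×10^-3) = 1.725×10^-11 F, the time constant is τ = RC = 3.726×10^-7 s, so t/τ = 2.461 and e^(−t/τ) = 0.08535.
I_d = I_cond = (V₀/R) e^(−t/τ) = (6.852×10^-4)(0.08535) = 5.85×10^-5 A.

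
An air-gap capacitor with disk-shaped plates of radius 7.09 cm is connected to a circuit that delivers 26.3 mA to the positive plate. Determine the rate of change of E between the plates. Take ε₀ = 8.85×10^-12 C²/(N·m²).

By continuity, I_d in the gap equals the 26.3 mA flowing in the wire.
Then dE/dt = I_d/(ε₀A) = 1.88×10^11 V/(m·s).

1.88×10^11 V/(m·s)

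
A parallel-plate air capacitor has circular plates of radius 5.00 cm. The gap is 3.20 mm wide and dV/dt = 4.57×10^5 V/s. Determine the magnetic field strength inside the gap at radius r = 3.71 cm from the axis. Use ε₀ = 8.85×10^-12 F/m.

With E = V/d, dE/dt = 1.428×10^8 V/(m·s) and πR² = 7.854×10^-3 m², giving I_d = ε₀ πR² dE/dt = 9.926×10^-6 A.
∮B·dl = μ₀ I_d,enc with I_d,enc = I_d r²/R² = 5.465×10^-6 A; so B = μ₀ I_d,enc/(2πr) = 2.95×10^-11 T.

2.95×10^-11 T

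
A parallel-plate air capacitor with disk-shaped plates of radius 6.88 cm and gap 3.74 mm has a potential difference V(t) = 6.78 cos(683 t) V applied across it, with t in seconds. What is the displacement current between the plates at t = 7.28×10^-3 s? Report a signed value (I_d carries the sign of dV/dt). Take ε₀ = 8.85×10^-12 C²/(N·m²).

1.57×10^-7 A

dV/dt = (6.78)(683)·−sin(4.97224) = 4475 V/s.
I_d = C dV/dt with C = ε₀A/d = (8.85×10^-12)(0.01487)/(3.74×10^-3) = 3.519×10^-11 F, so I_d = (3.519×10^-11)(4475) = 1.57×10^-7 A.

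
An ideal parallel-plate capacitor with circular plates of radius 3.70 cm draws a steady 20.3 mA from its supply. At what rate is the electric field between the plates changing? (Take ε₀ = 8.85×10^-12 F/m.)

5.33×10^11 V/(m·s)

Charge continuity gives I_d = I = 0.0203 A between the plates.
Then dE/dt = I_d/(ε₀A) = 5.33×10^11 V/(m·s).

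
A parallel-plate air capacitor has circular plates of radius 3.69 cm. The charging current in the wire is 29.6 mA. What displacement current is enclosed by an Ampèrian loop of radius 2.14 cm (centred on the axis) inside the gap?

9.96×10^-3 A

By continuity the displacement current in the gap matches the conduction current: I_d = 0.0296 A.
The field is uniform, so I_d,enc = I_d (r/R)² = (0.0296)(2.14/3.69)² = 9.96×10^-3 A.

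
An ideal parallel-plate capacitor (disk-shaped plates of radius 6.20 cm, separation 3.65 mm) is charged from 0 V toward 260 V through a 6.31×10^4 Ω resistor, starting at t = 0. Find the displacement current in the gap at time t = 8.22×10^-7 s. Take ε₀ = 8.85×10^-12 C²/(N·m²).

2.64×10^-3 A

C = ε₀A/d = (8.85×10^-12)(0.01208)/(3.65×10^-3) = 2.929×10^-11 F, so τ = RC = 1.848×10^-6 s.
The conduction current is I(t) = (V₀/R) e^(−t/τ), and the displacement current between the plates equals it.
t/τ = 0.4448; I_d = (260/6.31×10^4) · e^(−0.4448) = (4.120×10^-3)(0.6410) = 2.64×10^-3 A.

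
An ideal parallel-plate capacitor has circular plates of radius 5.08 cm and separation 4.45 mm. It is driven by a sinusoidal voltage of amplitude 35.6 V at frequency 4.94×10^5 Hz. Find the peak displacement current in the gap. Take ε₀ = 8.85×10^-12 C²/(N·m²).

1.78×10^-3 A

(dE/dt)_max = V₀ω/d = 2.483×10^10 V/(m·s); ω = 2πf = 3.104×10^6 rad/s.
I_d,max = ε₀ A (dE/dt)_max = (8.85×10^-12)(8.107×10^-3)(2.483×10^10) = 1.78×10^-3 A.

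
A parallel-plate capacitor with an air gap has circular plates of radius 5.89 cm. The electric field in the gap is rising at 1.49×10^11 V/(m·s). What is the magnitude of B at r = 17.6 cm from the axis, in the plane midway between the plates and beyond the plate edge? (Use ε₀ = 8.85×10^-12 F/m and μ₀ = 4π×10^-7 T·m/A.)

I_d = ε₀ dΦ_E/dt = ε₀ πR² (dE/dt) = (8.85×10^-12)(0.01090)(1.49×10^11) = 0.01437 A through the full plate area.
Outside the plates the loop encloses all of I_d, so B·2πr = μ₀ I_d and B = 1.63×10^-8 T.

1.63×10^-8 T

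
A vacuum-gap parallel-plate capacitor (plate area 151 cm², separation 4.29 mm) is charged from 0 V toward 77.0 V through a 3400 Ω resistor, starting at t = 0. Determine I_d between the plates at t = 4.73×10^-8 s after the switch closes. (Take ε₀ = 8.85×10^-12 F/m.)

With C = ε₀A/d = (8.85×10^-12)(0.0151)/(4.29×10^-3) = 3.115×10^-11 F, the time constant is τ = RC = 1.059×10^-7 s, so t/τ = 0.4466 and e^(−t/τ) = 0.6398.
I_d = I_cond = (V₀/R) e^(−t/τ) = (0.02265)(0.6398) = 0.0145 A.

0.0145 A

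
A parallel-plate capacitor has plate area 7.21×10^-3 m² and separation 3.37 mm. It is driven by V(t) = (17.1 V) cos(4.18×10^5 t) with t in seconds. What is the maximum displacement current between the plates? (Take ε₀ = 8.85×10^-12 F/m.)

1.35×10^-4 A

The displacement current equals the conduction current C dV/dt, which peaks at C V₀ ω.
With C = ε₀A/d = (8.85×10^-12)(7.21×10^-3)/(3.37×10^-3) = 1.893×10^-11 F and ω = 4.18×10^5 rad/s, I_d,max = (1.893×10^-11)(17.1)(4.18×10^5) = 1.35×10^-4 A.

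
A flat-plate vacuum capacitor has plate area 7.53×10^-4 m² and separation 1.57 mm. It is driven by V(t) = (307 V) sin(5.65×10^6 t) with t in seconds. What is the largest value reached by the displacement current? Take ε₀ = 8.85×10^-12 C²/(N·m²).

7.36×10^-3 A

The displacement current equals the conduction current C dV/dt, which peaks at C V₀ ω.
With C = ε₀A/d = (8.85×10^-12)(7.53×10^-4)/(1.57×10^-3) = 4.245×10^-12 F and ω = 5.65×10^6 rad/s, I_d,max = (4.245×10^-12)(307)(5.65×10^6) = 7.36×10^-3 A.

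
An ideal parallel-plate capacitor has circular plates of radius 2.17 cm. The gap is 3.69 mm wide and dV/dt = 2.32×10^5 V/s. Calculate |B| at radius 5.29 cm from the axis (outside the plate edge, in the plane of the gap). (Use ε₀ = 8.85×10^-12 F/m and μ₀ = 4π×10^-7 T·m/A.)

3.11×10^-12 T

dE/dt = (dV/dt)/d = 6.287×10^7 V/(m·s); I_d = ε₀(πR²)(dE/dt) = (8.85×10^-12)(1.479×10^-3)(6.287×10^7) = 8.229×10^-7 A.
For r ≥ R the full I_d is enclosed: B = μ₀ I_d/(2πr) = (4π×10^-7)(8.229×10^-7)/(2π·0.0529) = 3.11×10^-12 T.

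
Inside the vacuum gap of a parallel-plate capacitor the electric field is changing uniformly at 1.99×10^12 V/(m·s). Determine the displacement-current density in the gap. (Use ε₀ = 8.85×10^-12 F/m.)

J_d = ε₀ dE/dt = (8.85×10^-12)(1.99×10^12) = 17.6 A/m².

17.6 A/m²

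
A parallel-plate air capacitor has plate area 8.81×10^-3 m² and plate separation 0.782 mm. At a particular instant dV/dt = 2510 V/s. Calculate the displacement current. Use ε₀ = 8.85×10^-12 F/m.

2.50×10^-7 A

The field between the plates is E = V/d, so dE/dt = (2510)/(7.82×10^-4 m) = 3.210×10^6 V/(m·s).
I_d = ε₀ A (dE/dt) = (8.85×10^-12)(8.81×10^-3)(3.210×10^6) = 2.50×10^-7 A.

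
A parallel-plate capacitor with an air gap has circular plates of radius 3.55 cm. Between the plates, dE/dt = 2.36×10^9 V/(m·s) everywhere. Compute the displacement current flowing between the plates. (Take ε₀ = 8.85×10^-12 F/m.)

8.27×10^-5 A

I_d = ε₀ A (dE/dt) = (8.85×10^-12)(3.959×10^-3 m²)(2.36×10^9) = 8.27×10^-5 A.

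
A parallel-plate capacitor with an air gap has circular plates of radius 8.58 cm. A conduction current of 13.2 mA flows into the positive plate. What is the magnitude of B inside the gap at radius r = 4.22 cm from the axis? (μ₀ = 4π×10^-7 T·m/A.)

1.51×10^-8 T

Between the plates the displacement current equals the wire current: I_d = 13.2 mA = 0.0132 A.
For r < R the Ampère–Maxwell law gives B(2πr) = μ₀ I_d (r²/R²), so B = μ₀ I_d r/(2πR²) = (4π×10^-7)(0.0132)(0.0422)/(2π·0.0858²) = 1.51×10^-8 T.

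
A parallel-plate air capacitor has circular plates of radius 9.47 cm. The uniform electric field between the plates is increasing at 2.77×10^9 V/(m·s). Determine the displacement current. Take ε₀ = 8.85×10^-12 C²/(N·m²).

I_d = ε₀ A (dE/dt) = (8.85×10^-12)(0.02817 m²)(2.77×10^9) = 6.91×10^-4 A.

6.91×10^-4 A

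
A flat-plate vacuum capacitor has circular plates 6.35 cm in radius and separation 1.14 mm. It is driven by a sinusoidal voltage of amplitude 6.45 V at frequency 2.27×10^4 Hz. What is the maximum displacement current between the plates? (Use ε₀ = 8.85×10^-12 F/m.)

9.05×10^-5 A

C = ε₀A/d = (8.85×10^-12)(0.01267)/(1.14×10^-3) = 9.836×10^-11 F; ω = 2πf = 1.426×10^5 rad/s.
I_d = C dV/dt, so |I_d|_max = C V₀ ω = (9.836×10^-11)(6.45)(1.426×10^5) = 9.05×10^-5 A.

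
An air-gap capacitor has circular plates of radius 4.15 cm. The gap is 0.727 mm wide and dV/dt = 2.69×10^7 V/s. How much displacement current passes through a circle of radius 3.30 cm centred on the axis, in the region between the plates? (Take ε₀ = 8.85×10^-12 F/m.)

1.12×10^-3 A

With E = V/d, dE/dt = 3.700×10^10 V/(m·s) and πR² = 5.411×10^-3 m², giving I_d = ε₀ πR² dE/dt = 1.772×10^-3 A.
Since J_d is uniform, the enclosed fraction is (r/R)² = 0.6323, giving I_d,enc = 1.12×10^-3 A.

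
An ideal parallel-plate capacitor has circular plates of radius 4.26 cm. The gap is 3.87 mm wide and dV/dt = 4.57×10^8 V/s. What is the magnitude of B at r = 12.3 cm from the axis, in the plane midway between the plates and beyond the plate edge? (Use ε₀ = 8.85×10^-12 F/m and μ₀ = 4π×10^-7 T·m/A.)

I_d = C dV/dt with C = ε₀πR²/d = 1.304×10^-11 F, so I_d = (1.304×10^-11)(4.57×10^8) = 5.959×10^-3 A.
With r > R the enclosed displacement current is the full I_d; B = μ₀ I_d / (2πr) = 9.69×10^-9 T.

9.69×10^-9 T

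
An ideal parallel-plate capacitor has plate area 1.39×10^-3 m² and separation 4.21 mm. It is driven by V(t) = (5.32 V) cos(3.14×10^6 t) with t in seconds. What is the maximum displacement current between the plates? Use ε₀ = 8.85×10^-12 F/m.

4.88×10^-5 A

The displacement current equals the conduction current C dV/dt, which peaks at C V₀ ω.
With C = ε₀A/d = (8.85×10^-12)(1.39×10^-3)/(4.21×10^-3) = 2.922×10^-12 F and ω = 3.14×10^6 rad/s, I_d,max = (2.922×10^-12)(5.32)(3.14×10^6) = 4.88×10^-5 A.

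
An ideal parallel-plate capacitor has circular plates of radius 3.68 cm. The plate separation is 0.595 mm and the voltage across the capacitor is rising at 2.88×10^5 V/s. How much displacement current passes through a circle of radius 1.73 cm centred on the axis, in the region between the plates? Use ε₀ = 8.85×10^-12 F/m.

4.03×10^-6 A

With E = V/d, dE/dt = 4.840×10^8 V/(m·s) and πR² = 4.254×10^-3 m², giving I_d = ε₀ πR² dE/dt = 1.822×10^-5 A.
Since J_d is uniform, the enclosed fraction is (r/R)² = 0.2210, giving I_d,enc = 4.03×10^-6 A.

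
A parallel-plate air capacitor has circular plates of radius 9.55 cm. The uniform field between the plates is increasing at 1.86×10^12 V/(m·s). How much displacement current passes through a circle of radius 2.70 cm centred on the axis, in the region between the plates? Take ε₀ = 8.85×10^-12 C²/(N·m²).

0.0377 A

Total displacement current: I_d = ε₀(πR²)(dE/dt) = (8.85×10^-12)(0.02865)(1.86×10^12) = 0.4716 A.
The field is uniform, so I_d,enc = I_d (r/R)² = (0.4716)(2.70/9.55)² = 0.0377 A.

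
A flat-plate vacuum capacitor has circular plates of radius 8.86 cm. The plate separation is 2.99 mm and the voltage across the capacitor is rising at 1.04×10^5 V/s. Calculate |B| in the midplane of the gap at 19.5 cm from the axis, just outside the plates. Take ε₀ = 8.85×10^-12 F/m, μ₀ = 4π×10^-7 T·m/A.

I_d = C dV/dt with C = ε₀πR²/d = 7.299×10^-11 F, so I_d = (7.299×10^-11)(1.04×10^5) = 7.591×10^-6 A.
With r > R the enclosed displacement current is the full I_d; B = μ₀ I_d / (2πr) = 7.79×10^-12 T.

7.79×10^-12 T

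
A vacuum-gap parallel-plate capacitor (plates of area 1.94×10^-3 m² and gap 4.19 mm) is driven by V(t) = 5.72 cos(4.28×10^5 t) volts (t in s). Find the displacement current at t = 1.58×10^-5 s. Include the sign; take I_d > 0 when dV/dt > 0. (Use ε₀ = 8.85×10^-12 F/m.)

C = ε₀A/d = (8.85×10^-12)(1.94×10^-3)/(4.19×10^-3) = 4.098×10^-12 F. dV/dt = V₀ω·−sin(ωt); at ωt = 6.7624 rad this factor is -0.4611.
I_d = C dV/dt = (4.098×10^-12)(5.72)(4.28×10^5)(-0.4611) = -4.63×10^-6 A.

-4.63×10^-6 A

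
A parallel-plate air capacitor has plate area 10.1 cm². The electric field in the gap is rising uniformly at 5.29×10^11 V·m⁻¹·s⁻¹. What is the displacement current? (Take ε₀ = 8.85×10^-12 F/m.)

4.73×10^-3 A

I_d = ε₀ A (dE/dt) = (8.85×10^-12)(1.01×10^-3 m²)(5.29×10^11) = 4.73×10^-3 A.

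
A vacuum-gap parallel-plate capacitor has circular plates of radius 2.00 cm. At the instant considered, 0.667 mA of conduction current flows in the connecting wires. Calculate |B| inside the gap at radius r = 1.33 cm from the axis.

No conduction current crosses the gap, so I_d there equals the 6.67×10^-4 A in the leads.
An Ampèrian loop of radius r encloses a fraction (r/R)² of I_d. Then B·2πr = μ₀ I_d (r/R)², giving B = μ₀ I_d r/(2πR²) = 4.44×10^-9 T.

4.44×10^-9 T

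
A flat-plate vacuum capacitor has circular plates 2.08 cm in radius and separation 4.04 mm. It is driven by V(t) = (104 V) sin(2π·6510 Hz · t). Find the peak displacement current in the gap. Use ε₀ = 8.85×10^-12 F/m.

C = ε₀A/d = (8.85×10^-12)(1.359×10^-3)/(4.04×10^-3) = 2.977×10^-12 F; ω = 2πf = 4.090×10^4 rad/s.
I_d = C dV/dt, so |I_d|_max = C V₀ ω = (2.977×10^-12)(104)(4.090×10^4) = 1.27×10^-5 A.

1.27×10^-5 A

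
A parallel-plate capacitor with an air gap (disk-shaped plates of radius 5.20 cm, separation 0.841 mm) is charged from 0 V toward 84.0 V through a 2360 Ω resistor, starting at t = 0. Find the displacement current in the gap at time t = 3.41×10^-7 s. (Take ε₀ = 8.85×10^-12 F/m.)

7.07×10^-3 A

C = ε₀A/d = (8.85×10^-12)(8.495×10^-3)/(8.41×10^-4) = 8.939×10^-11 F and τ = RC = 2.110×10^-7 s. I_d in the gap equals the RC charging current.
I_d(t) = (V₀/R) e^(−t/τ) = 0.03559 · e^(−1.616) = 7.07×10^-3 A.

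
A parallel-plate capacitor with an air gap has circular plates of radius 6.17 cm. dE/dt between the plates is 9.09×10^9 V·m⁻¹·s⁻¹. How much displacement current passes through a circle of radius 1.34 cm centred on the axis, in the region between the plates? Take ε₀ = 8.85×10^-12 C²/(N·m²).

Through the whole plate area (πR² = 0.01196 m²), I_d = ε₀ πR² dE/dt = 9.621×10^-4 A.
Through an area πr² the displacement current is I_d·(πr²/πR²) = I_d (r/R)² = 4.54×10^-5 A.

4.54×10^-5 A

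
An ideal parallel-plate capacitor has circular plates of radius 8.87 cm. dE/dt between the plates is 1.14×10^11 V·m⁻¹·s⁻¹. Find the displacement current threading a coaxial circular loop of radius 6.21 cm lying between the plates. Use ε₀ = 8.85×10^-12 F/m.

0.0122 A

Total displacement current: I_d = ε₀(πR²)(dE/dt) = (8.85×10^-12)(0.02472)(1.14×10^11) = 0.02494 A.
Since J_d is uniform, the enclosed fraction is (r/R)² = 0.4902, giving I_d,enc = 0.0122 A.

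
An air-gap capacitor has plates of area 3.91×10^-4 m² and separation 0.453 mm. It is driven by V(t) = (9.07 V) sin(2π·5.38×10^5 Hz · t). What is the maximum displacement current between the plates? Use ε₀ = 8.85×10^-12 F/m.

2.34×10^-4 A

(dE/dt)_max = V₀ω/d = 6.767×10^10 V/(m·s); ω = 2πf = 3.380×10^6 rad/s.
I_d,max = ε₀ A (dE/dt)_max = (8.85×10^-12)(3.91×10^-4)(6.767×10^10) = 2.34×10^-4 A.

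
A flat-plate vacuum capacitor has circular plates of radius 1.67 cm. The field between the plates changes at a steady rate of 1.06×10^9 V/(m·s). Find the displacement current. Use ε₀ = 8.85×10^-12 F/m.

I_d = ε₀ A (dE/dt) = (8.85×10^-12)(8.762×10^-4 m²)(1.06×10^9) = 8.22×10^-6 A.

8.22×10^-6 A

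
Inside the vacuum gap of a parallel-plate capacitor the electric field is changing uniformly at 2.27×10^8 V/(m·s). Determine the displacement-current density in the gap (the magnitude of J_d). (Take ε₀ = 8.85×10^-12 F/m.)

The displacement-current density is ε₀ ∂E/∂t = (8.85×10^-12)(2.27×10^8) = 2.01×10^-3 A/m².

2.01×10^-3 A/m²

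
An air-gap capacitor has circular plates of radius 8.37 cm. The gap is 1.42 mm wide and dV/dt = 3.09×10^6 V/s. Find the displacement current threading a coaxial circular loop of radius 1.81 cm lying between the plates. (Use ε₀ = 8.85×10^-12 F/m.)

dE/dt = (dV/dt)/d = 2.176×10^9 V/(m·s); I_d = ε₀(πR²)(dE/dt) = (8.85×10^-12)(0.02201)(2.176×10^9) = 4.239×10^-4 A.
The field is uniform, so I_d,enc = I_d (r/R)² = (4.239×10^-4)(1.81/8.37)² = 1.98×10^-5 A.

1.98×10^-5 A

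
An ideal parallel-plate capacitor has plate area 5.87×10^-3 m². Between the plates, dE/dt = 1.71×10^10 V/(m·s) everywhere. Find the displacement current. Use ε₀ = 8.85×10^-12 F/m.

8.88×10^-4 A

The displacement current is ε₀ times dΦ_E/dt = ε₀ A dE/dt = (8.85×10^-12)(5.87×10^-3)(1.71×10^10) = 8.88×10^-4 A.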